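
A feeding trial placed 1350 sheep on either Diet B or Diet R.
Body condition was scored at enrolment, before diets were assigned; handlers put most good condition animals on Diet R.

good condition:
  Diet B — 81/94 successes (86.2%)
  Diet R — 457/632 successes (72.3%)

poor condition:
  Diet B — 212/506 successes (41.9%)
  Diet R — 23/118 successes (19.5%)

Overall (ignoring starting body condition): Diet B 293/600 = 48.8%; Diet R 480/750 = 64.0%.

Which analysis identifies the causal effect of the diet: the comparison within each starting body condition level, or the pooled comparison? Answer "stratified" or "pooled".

stratified

Here starting body condition is a common cause — it drives both which diet a case falls under and the outcome. The crude comparison mixes populations; the stratum-specific rates are the causally relevant ones.
Within each level — good condition: 86.2% vs 72.3%; poor condition: 41.9% vs 19.5% — Diet B is higher every time.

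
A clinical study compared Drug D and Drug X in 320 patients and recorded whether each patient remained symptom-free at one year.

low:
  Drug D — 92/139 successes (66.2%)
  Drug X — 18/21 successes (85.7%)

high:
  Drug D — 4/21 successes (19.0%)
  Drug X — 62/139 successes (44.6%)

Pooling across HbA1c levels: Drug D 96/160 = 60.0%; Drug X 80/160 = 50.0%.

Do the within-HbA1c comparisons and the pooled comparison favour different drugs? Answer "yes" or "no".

yes

Within each HbA1c level (low 66.2% vs 85.7%; high 19.0% vs 44.6%), Drug X has the higher rate every time. Pooled: 60.0% vs 50.0% — Drug D has the higher rate overall. The two comparisons disagree.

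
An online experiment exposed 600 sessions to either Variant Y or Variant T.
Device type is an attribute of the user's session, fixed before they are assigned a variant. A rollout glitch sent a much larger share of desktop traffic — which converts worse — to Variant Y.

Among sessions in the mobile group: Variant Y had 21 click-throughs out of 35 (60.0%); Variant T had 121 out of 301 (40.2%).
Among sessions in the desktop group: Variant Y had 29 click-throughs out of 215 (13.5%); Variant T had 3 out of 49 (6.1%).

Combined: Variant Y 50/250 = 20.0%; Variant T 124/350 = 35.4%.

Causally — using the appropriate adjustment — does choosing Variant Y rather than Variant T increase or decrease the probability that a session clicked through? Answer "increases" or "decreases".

increases

Since device type is a pre-existing factor (not a product of the variant) and it affects the outcome on its own, it is a confounder. The stratified rates, not the pooled rate, identify the causal effect.
Within each level — mobile: 60.0% vs 40.2%; desktop: 13.5% vs 6.1% — Variant Y is higher every time.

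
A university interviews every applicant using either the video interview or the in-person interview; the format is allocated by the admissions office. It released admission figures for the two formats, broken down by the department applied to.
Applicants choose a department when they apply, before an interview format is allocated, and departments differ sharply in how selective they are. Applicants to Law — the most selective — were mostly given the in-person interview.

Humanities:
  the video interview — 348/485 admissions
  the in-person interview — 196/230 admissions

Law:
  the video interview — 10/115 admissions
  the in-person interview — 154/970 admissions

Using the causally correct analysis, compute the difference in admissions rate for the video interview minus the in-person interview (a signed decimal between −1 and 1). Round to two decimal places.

-0.10

Here department is a common cause — it drives both which interview format a case falls under and the outcome. The crude comparison mixes populations; the stratum-specific rates are the causally relevant ones.
Adjusting over the population distribution of department: 0.397·(0.718−0.852) + 0.603·(0.087−0.159) = -0.097.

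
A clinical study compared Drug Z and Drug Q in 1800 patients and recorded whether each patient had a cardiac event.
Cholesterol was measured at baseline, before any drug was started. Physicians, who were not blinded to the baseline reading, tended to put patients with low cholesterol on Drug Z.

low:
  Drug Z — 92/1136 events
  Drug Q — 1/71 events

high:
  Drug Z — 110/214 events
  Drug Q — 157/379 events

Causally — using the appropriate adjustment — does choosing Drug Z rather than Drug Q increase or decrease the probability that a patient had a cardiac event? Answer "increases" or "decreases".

increases

Drug Q is lower inside every cholesterol stratum but Drug Z is lower in aggregate. Whether to stratify depends on how cholesterol relates to the drug.
Nothing the drug does changes cholesterol; the imbalance is an allocation artefact. With cholesterol also predicting the outcome, the pooled figure is confounded, and the within-stratum comparison is the causal one.
Within each level — low: 8.1% vs 1.4%; high: 51.4% vs 41.4% — Drug Q is lower every time.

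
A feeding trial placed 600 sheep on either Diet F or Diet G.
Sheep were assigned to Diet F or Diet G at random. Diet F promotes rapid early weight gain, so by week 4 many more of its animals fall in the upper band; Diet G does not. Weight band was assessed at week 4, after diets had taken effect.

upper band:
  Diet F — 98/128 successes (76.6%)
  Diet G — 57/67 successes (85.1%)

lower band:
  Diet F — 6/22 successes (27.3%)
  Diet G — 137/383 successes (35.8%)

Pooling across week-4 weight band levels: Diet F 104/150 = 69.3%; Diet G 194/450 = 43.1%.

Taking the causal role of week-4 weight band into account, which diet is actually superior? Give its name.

Diet F

The week-4 weight band-specific comparison favours Diet G throughout, but the pooled figures favour Diet F. The question is whether to condition on week-4 weight band.
Week-4 weight band here is a post-treatment variable shaped by the diet; conditioning on it would introduce bias rather than remove it. The overall comparison is the causal one.
Pooled: Diet F 69.3% vs Diet G 43.1%; Diet F is higher overall.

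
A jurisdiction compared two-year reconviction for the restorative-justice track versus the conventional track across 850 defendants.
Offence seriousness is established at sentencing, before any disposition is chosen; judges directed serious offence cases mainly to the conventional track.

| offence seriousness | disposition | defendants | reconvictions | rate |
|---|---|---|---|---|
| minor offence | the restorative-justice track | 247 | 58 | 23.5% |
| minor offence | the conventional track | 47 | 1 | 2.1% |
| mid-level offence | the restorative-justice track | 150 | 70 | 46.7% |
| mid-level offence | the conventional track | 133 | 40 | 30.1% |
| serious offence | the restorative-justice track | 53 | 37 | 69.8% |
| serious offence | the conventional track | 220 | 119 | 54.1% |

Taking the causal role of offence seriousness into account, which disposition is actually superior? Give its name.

The imbalance in offence seriousness arose from how defendants were allocated, not from anything the disposition did; and offence seriousness independently affects the outcome. The pooled gap is confounded — condition on offence seriousness.
Within each level — minor offence: 23.5% vs 2.1%; mid-level offence: 46.7% vs 30.1%; serious offence: 69.8% vs 54.1% — the conventional track is lower every time.

the conventional track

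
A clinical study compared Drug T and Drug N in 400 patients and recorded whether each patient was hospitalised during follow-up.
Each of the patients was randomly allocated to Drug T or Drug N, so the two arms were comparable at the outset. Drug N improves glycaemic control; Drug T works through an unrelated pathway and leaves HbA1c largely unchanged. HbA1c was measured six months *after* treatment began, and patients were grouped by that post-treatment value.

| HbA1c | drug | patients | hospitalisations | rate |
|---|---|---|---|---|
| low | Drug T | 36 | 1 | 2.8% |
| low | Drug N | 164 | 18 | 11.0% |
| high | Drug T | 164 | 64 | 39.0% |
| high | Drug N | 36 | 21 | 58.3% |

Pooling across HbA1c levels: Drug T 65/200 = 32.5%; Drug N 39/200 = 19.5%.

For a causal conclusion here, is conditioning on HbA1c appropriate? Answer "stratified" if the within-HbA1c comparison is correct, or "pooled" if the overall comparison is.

The HbA1c-specific comparison favours Drug T throughout, but the pooled figures favour Drug N. The question is whether to condition on HbA1c.
HbA1c is recorded after the drug and is itself shifted by it — it sits on the causal path from drug to outcome. Conditioning on a mediator would strip out part of the effect we want; the pooled comparison gives the total causal effect.
Pooled: Drug T 32.5% vs Drug N 19.5%; Drug N is lower overall.

pooled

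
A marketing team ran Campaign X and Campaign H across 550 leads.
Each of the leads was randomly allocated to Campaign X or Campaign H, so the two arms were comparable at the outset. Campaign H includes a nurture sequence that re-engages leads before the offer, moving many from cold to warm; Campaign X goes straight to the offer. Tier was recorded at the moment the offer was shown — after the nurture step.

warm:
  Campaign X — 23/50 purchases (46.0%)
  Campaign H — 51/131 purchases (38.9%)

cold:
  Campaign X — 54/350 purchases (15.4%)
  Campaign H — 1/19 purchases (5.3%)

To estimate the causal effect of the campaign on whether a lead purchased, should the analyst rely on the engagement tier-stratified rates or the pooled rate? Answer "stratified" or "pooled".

pooled

Within every engagement tier level Campaign X has the higher rate, yet pooled Campaign H does — Simpson's reversal.
Engagement tier lies on the pathway campaign → engagement tier → outcome, so adjusting for it blocks the indirect effect. For the total causal effect of campaign, use the unadjusted pooled rates.
Pooled: Campaign X 19.2% vs Campaign H 34.7%; Campaign H is higher overall.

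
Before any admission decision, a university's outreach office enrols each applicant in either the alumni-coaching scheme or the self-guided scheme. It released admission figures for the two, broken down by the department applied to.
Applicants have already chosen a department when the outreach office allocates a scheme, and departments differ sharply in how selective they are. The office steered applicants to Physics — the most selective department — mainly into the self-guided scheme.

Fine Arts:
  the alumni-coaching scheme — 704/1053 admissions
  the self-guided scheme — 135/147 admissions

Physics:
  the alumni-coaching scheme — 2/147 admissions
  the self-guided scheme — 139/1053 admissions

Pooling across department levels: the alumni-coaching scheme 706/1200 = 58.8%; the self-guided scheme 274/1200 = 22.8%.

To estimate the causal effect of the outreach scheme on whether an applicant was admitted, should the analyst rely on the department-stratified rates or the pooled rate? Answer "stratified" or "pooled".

The department-specific comparison favours the self-guided scheme throughout, but the pooled figures favour the alumni-coaching scheme. The question is whether to condition on department.
Department is set before the outreach scheme has any effect — it is not caused by the outreach scheme — and it independently drives the outcome. That makes it a confounder, so the causal comparison is within department levels.
Within each level — Fine Arts: 66.9% vs 91.8%; Physics: 1.4% vs 13.2% — the self-guided scheme is higher every time.

stratified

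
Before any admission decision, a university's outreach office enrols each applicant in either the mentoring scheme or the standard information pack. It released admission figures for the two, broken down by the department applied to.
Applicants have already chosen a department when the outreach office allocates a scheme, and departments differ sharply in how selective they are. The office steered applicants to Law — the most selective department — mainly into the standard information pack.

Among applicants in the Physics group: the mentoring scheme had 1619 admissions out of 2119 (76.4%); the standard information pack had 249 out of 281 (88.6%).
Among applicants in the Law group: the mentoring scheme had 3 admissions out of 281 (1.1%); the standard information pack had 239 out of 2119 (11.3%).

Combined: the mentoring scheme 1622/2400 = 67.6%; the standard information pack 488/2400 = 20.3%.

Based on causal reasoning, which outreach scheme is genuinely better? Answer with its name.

the standard information pack is higher inside every department stratum but the mentoring scheme is higher in aggregate. Whether to stratify depends on how department relates to the outreach scheme.
Department is set before the outreach scheme has any effect — it is not caused by the outreach scheme — and it independently drives the outcome. That makes it a confounder, so the causal comparison is within department levels.
Within each level — Physics: 76.4% vs 88.6%; Law: 1.1% vs 11.3% — the standard information pack is higher every time.

the standard information pack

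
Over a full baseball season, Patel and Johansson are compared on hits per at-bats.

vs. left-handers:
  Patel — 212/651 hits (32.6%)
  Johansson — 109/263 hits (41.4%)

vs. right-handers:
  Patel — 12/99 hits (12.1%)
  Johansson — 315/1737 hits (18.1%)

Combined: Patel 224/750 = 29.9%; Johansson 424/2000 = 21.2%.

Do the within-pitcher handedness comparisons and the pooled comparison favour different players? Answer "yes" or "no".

Within each pitcher handedness level (vs. left-handers 32.6% vs 41.4%; vs. right-handers 12.1% vs 18.1%), Johansson has the higher rate every time. Pooled: 29.9% vs 21.2% — Patel has the higher rate overall. The two comparisons disagree.

yes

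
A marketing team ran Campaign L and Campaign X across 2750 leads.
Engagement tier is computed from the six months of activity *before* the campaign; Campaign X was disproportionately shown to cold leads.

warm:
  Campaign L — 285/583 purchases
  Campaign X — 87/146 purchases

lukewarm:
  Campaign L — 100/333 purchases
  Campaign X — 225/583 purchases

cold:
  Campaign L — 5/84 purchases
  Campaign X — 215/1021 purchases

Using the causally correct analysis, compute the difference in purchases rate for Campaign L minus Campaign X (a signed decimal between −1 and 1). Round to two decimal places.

Within every engagement tier level Campaign X has the higher rate, yet pooled Campaign L does — Simpson's reversal.
Nothing the campaign does changes engagement tier; the imbalance is an allocation artefact. With engagement tier also predicting the outcome, the pooled figure is confounded, and the within-stratum comparison is the causal one.
Adjusting over the population distribution of engagement tier: 0.265·(0.489−0.596) + 0.333·(0.300−0.386) + 0.402·(0.060−0.211) = -0.118.

-0.12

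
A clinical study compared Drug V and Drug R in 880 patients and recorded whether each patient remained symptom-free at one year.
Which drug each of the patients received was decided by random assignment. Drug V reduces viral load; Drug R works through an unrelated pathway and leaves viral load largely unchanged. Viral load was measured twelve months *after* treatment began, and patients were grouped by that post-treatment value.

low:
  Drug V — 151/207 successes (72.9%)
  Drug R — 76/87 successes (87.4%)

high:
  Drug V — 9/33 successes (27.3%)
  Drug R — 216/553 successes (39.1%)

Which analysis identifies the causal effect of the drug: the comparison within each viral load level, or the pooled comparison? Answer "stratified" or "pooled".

Drug R is higher inside every viral load stratum but Drug V is higher in aggregate. Whether to stratify depends on how viral load relates to the drug.
Viral load is downstream of the drug. One should not condition on a consequence of treatment, so the overall rates are the right comparison.
Pooled: Drug V 66.7% vs Drug R 45.6%; Drug V is higher overall.

pooled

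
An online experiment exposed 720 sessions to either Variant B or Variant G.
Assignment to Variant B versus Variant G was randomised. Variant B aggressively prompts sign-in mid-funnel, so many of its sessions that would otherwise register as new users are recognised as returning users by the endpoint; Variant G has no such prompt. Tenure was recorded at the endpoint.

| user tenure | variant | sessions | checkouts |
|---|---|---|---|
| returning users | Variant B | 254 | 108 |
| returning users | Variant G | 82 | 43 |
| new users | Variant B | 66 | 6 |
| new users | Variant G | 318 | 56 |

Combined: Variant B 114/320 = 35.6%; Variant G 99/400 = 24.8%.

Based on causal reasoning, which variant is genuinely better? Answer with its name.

Variant B

The distribution of user tenure is itself part of what the variant does — it is an intermediate outcome. Holding it fixed would remove that part of the effect; the total effect is the pooled difference.
Pooled: Variant B 35.6% vs Variant G 24.8%; Variant B is higher overall.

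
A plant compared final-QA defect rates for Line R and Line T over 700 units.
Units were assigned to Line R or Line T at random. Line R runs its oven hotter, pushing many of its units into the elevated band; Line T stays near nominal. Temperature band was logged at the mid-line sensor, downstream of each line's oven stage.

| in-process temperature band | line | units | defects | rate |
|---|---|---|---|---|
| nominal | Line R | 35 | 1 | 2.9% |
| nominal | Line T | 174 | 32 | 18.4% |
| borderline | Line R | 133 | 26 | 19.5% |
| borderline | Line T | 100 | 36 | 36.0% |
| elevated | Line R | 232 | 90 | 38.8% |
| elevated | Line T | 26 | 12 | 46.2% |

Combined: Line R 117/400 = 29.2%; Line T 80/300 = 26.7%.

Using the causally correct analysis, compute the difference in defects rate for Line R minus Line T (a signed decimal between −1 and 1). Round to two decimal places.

In-process temperature band here is a post-treatment variable shaped by the line; conditioning on it would introduce bias rather than remove it. The overall comparison is the causal one.
The causal difference is the pooled difference: 0.292 − 0.267 = +0.026.

+0.03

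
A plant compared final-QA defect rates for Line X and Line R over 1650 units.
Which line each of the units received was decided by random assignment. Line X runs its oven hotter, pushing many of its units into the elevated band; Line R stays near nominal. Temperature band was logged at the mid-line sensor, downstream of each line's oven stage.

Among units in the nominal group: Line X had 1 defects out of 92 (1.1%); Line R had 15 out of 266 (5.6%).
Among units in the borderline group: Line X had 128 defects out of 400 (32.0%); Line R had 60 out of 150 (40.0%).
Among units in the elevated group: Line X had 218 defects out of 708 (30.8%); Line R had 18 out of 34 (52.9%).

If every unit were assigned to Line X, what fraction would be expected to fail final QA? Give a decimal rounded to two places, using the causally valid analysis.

In-process temperature band is recorded after the line and is itself shifted by it — it sits on the causal path from line to outcome. Conditioning on a mediator would strip out part of the effect we want; the pooled comparison gives the total causal effect.
So P(outcome | do(Line X)) is just the pooled rate for Line X: 347/1200 = 0.289.

0.29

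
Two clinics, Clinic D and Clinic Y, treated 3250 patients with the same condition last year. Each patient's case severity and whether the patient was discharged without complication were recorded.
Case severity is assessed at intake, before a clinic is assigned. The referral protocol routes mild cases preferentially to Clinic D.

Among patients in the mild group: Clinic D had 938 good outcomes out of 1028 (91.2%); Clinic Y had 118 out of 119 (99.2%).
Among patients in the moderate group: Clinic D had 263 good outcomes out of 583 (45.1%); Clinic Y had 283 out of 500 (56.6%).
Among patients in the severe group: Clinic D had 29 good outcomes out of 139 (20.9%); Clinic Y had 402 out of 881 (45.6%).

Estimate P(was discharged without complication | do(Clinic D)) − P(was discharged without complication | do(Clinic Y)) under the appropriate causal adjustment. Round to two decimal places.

The case severity-specific comparison favours Clinic Y throughout, but the pooled figures favour Clinic D. The question is whether to condition on case severity.
Nothing the clinic does changes case severity; the imbalance is an allocation artefact. With case severity also predicting the outcome, the pooled figure is confounded, and the within-stratum comparison is the causal one.
Adjusting over the population distribution of case severity: 0.353·(0.912−0.992) + 0.333·(0.451−0.566) + 0.314·(0.209−0.456) = -0.144.

-0.14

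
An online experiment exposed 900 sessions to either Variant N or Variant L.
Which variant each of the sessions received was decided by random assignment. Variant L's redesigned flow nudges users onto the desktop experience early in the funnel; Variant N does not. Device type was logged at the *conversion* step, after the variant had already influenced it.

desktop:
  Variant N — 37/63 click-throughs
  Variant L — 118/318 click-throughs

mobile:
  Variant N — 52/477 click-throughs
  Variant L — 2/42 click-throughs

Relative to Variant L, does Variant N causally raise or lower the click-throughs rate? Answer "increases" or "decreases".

decreases

Device type is downstream of the variant. One should not condition on a consequence of treatment, so the overall rates are the right comparison.
Pooled: Variant N 16.5% vs Variant L 33.3%; Variant L is higher overall.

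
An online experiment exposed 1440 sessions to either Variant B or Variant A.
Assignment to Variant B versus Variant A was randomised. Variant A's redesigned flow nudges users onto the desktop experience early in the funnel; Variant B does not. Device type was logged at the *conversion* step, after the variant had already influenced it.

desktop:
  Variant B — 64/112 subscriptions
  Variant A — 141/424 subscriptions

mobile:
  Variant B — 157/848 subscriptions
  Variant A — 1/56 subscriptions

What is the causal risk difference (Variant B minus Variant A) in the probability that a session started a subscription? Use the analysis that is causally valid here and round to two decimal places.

-0.07

Device type lies on the pathway variant → device type → outcome, so adjusting for it blocks the indirect effect. For the total causal effect of variant, use the unadjusted pooled rates.
The causal difference is the pooled difference: 0.230 − 0.296 = -0.066.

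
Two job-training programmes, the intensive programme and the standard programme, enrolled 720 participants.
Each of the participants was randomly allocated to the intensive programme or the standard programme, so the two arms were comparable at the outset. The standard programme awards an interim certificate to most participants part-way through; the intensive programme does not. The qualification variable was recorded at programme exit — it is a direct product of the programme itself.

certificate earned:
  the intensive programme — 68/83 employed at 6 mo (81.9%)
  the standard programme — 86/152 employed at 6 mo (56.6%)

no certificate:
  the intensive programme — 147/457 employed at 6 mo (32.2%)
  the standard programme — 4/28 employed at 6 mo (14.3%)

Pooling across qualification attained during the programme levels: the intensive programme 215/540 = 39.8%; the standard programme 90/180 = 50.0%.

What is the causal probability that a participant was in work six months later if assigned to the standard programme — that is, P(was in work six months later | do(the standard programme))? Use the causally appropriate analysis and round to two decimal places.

0.50

The distribution of qualification attained during the programme is itself part of what the programme does — it is an intermediate outcome. Holding it fixed would remove that part of the effect; the total effect is the pooled difference.
So P(outcome | do(the standard programme)) is just the pooled rate for the standard programme: 90/180 = 0.500.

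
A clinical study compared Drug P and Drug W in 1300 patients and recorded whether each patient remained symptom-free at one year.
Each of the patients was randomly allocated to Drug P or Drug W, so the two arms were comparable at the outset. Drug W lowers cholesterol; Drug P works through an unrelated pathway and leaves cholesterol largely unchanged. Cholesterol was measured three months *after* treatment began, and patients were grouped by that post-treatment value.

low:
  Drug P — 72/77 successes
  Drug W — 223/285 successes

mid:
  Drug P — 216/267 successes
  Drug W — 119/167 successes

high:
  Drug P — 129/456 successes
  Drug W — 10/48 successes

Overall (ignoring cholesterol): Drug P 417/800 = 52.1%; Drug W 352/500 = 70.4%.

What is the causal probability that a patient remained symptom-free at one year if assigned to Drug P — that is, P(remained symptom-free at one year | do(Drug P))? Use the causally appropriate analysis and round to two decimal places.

Drug P is higher inside every cholesterol stratum but Drug W is higher in aggregate. Whether to stratify depends on how cholesterol relates to the drug.
Cholesterol is recorded after the drug and is itself shifted by it — it sits on the causal path from drug to outcome. Conditioning on a mediator would strip out part of the effect we want; the pooled comparison gives the total causal effect.
So P(outcome | do(Drug P)) is just the pooled rate for Drug P: 417/800 = 0.521.

0.52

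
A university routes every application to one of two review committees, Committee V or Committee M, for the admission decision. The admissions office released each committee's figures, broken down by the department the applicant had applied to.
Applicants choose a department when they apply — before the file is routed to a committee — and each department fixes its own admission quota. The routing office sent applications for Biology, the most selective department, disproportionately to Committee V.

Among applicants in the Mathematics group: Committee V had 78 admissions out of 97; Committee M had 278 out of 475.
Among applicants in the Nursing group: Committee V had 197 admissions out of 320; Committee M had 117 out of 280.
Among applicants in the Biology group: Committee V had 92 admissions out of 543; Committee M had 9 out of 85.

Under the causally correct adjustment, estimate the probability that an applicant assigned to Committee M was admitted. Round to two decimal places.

The department-specific comparison favours Committee V throughout, but the pooled figures favour Committee M. The question is whether to condition on department.
Since department is a pre-existing factor (not a product of the review committee) and it affects the outcome on its own, it is a confounder. The stratified rates, not the pooled rate, identify the causal effect.
Standardising Committee M to the population department mix: 0.318·278/475 + 0.333·117/280 + 0.349·9/85 = 0.362.

0.36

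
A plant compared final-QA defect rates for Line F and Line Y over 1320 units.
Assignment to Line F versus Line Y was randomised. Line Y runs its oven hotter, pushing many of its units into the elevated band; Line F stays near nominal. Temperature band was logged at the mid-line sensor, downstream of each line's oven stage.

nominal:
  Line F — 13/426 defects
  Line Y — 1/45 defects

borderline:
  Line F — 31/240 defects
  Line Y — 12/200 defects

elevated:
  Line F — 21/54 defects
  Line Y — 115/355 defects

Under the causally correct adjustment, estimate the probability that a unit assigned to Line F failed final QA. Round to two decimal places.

The in-process temperature band-specific comparison favours Line Y throughout, but the pooled figures favour Line F. The question is whether to condition on in-process temperature band.
In-process temperature band here is a post-treatment variable shaped by the line; conditioning on it would introduce bias rather than remove it. The overall comparison is the causal one.
So P(outcome | do(Line F)) is just the pooled rate for Line F: 65/720 = 0.090.

0.09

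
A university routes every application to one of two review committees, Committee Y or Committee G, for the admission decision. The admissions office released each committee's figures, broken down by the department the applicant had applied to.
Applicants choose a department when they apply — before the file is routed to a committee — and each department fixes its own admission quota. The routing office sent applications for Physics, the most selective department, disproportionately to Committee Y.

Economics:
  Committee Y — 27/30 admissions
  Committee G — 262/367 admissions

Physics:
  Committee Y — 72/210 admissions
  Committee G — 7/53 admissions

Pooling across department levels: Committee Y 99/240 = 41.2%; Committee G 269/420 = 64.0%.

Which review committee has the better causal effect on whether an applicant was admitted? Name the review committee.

Committee Y

Committee Y is higher inside every department stratum but Committee G is higher in aggregate. Whether to stratify depends on how department relates to the review committee.
Department is set before the review committee has any effect — it is not caused by the review committee — and it independently drives the outcome. That makes it a confounder, so the causal comparison is within department levels.
Within each level — Economics: 90.0% vs 71.4%; Physics: 34.3% vs 13.2% — Committee Y is higher every time.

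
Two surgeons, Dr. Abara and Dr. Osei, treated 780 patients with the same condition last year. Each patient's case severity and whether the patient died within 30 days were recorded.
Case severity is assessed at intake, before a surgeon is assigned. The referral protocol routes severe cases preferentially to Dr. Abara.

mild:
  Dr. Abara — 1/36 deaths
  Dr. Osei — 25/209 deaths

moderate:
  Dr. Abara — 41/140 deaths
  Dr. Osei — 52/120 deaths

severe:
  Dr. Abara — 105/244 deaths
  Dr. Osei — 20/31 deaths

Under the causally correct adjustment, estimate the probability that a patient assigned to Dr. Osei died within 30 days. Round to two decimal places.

0.41

Case severity differs across surgeons for reasons unrelated to any effect of the surgeon itself, and it separately predicts the outcome — a classic confounder. We must compare within case severity levels.
Standardising Dr. Osei to the population case severity mix: 0.314·25/209 + 0.333·52/120 + 0.353·20/31 = 0.409.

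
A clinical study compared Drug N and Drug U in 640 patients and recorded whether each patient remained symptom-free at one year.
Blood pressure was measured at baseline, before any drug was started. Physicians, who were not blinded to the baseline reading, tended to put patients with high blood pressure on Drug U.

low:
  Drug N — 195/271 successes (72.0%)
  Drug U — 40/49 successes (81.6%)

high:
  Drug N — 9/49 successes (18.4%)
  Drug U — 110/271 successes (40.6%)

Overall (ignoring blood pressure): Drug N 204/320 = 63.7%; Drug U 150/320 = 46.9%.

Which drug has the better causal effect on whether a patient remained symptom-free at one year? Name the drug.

Drug U

Drug U is higher inside every blood pressure stratum but Drug N is higher in aggregate. Whether to stratify depends on how blood pressure relates to the drug.
Blood pressure differs across drugs for reasons unrelated to any effect of the drug itself, and it separately predicts the outcome — a classic confounder. We must compare within blood pressure levels.
Within each level — low: 72.0% vs 81.6%; high: 18.4% vs 40.6% — Drug U is higher every time.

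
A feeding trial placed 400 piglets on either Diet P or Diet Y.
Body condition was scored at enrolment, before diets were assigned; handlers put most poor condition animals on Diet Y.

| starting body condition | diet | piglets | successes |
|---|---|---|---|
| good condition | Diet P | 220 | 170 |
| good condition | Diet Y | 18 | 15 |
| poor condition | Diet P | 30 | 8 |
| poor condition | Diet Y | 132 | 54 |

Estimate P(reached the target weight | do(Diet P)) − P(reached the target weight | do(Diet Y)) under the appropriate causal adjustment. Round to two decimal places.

Starting body condition is set before the diet has any effect — it is not caused by the diet — and it independently drives the outcome. That makes it a confounder, so the causal comparison is within starting body condition levels.
Adjusting over the population distribution of starting body condition: 0.595·(0.773−0.833) + 0.405·(0.267−0.409) = -0.094.

-0.09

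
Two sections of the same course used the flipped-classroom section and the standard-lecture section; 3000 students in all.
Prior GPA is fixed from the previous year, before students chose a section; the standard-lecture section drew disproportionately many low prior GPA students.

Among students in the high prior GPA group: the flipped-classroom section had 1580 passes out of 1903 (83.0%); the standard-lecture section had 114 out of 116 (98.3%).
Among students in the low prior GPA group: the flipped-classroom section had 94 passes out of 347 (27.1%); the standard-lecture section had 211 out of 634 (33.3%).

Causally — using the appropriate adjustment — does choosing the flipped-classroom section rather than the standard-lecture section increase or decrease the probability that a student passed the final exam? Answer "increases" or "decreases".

decreases

The prior GPA band-specific comparison favours the standard-lecture section throughout, but the pooled figures favour the flipped-classroom section. The question is whether to condition on prior GPA band.
Here prior GPA band is a common cause — it drives both which teaching method a case falls under and the outcome. The crude comparison mixes populations; the stratum-specific rates are the causally relevant ones.
Within each level — high prior GPA: 83.0% vs 98.3%; low prior GPA: 27.1% vs 33.3% — the standard-lecture section is higher every time.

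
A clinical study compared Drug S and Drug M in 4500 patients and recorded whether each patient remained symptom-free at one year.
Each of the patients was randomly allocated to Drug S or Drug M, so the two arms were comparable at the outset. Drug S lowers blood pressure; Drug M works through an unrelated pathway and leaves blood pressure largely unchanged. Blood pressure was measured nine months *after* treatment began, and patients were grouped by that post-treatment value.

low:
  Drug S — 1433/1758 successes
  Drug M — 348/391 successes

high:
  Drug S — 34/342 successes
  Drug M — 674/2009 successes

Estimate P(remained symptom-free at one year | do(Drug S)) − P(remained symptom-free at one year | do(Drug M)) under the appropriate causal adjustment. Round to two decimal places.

The stratified and pooled comparisons disagree (Drug M wins within each blood pressure; Drug S wins overall), so the answer turns on the causal role of blood pressure.
Blood pressure is recorded after the drug and is itself shifted by it — it sits on the causal path from drug to outcome. Conditioning on a mediator would strip out part of the effect we want; the pooled comparison gives the total causal effect.
The causal difference is the pooled difference: 0.699 − 0.426 = +0.273.

+0.27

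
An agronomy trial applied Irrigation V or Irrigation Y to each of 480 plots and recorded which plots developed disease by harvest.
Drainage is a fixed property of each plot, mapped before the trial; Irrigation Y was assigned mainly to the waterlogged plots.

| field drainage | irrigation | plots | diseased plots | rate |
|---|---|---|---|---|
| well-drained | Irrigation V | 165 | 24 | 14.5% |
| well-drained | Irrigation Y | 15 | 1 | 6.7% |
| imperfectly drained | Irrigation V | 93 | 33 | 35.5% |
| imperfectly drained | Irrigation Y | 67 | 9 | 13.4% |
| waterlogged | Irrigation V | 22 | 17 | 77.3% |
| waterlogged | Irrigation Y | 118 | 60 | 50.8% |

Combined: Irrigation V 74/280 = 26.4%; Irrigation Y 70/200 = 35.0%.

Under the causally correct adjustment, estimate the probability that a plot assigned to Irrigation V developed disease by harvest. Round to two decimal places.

0.40

The field drainage-specific comparison favours Irrigation Y throughout, but the pooled figures favour Irrigation V. The question is whether to condition on field drainage.
Field drainage satisfies the back-door criterion: it is not a descendant of the irrigation, and it blocks the spurious path from irrigation to outcome. Adjusting for it (i.e., using the within-field drainage rates) gives the causal effect.
Standardising Irrigation V to the population field drainage mix: 0.375·24/165 + 0.333·33/93 + 0.292·17/22 = 0.398.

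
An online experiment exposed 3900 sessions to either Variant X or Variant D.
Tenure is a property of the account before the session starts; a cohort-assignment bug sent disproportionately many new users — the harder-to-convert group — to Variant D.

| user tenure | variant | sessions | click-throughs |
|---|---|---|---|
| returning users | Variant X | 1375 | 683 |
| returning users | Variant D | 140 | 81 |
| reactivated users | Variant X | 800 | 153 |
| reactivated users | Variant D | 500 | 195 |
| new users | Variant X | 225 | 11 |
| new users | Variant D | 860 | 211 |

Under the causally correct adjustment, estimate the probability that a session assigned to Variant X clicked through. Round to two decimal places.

0.27

The user tenure-specific comparison favours Variant D throughout, but the pooled figures favour Variant X. The question is whether to condition on user tenure.
Nothing the variant does changes user tenure; the imbalance is an allocation artefact. With user tenure also predicting the outcome, the pooled figure is confounded, and the within-stratum comparison is the causal one.
Standardising Variant X to the population user tenure mix: 0.388·683/1375 + 0.333·153/800 + 0.278·11/225 = 0.270.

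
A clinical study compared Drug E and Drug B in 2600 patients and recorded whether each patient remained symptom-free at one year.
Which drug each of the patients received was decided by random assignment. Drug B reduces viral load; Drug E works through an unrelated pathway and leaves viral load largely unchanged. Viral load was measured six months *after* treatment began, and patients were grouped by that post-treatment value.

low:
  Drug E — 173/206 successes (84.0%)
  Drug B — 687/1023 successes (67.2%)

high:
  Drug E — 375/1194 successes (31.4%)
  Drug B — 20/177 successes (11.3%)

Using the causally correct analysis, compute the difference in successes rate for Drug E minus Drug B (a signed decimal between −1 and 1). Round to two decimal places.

Viral load lies on the pathway drug → viral load → outcome, so adjusting for it blocks the indirect effect. For the total causal effect of drug, use the unadjusted pooled rates.
The causal difference is the pooled difference: 0.391 − 0.589 = -0.198.

-0.20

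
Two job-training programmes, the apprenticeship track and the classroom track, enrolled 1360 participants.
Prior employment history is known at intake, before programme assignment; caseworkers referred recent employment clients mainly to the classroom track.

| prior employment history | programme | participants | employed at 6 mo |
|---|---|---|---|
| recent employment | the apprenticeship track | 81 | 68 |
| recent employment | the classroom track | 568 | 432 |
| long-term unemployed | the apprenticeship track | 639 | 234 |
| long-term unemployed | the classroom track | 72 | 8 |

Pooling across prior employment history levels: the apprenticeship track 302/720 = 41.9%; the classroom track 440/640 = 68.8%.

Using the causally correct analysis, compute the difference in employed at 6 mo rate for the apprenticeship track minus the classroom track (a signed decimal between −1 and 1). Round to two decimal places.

+0.17

The stratified and pooled comparisons disagree (the apprenticeship track wins within each prior employment history; the classroom track wins overall), so the answer turns on the causal role of prior employment history.
Here prior employment history is a common cause — it drives both which programme a case falls under and the outcome. The crude comparison mixes populations; the stratum-specific rates are the causally relevant ones.
Adjusting over the population distribution of prior employment history: 0.477·(0.840−0.761) + 0.523·(0.366−0.111) = +0.171.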